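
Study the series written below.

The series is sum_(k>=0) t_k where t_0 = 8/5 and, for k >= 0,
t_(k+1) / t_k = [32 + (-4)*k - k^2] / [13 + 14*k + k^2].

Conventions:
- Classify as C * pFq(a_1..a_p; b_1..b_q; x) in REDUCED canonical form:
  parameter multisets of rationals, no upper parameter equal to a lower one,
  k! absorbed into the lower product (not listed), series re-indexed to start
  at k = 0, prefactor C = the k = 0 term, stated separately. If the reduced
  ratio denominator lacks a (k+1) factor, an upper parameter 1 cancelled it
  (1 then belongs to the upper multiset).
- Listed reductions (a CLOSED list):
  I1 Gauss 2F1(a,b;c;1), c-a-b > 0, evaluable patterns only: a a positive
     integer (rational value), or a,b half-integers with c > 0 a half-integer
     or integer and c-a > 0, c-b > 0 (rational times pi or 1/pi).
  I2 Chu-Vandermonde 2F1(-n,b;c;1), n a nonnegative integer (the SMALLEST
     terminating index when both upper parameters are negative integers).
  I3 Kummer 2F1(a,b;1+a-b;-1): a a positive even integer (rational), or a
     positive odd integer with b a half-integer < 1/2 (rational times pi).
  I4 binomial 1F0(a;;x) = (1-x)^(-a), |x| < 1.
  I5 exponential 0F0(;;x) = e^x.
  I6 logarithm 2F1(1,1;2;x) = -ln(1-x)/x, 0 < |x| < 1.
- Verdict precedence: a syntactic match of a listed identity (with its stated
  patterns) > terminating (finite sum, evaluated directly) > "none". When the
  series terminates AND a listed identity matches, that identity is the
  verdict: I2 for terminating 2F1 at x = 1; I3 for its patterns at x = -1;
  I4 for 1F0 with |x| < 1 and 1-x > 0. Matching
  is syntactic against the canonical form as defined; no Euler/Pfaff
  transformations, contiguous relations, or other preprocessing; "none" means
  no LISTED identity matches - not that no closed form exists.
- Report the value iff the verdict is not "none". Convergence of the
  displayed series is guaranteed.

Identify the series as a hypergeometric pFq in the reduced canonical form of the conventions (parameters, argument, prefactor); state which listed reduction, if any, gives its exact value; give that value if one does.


Prefactor 8/5, argument -1: 2F1 with upper {-4, 8} over lower {13}. Verdict (x = -1): Kummer's theorem (I3) applies (x = -1; c = 13 equals 1+a-b for upper {-4, 8}: listed pattern). Sum: 396/35.

Key observation: t_0 = 8/5 here, and factor the ratio over Q (C = 8/5): negated roots = parameters.
Term ratio: r(k) = (-1) * (k-4) (k+8) / [(k+13) (k+1)] - rational; roots negated = parameters, x = (-1), C = 8/5.


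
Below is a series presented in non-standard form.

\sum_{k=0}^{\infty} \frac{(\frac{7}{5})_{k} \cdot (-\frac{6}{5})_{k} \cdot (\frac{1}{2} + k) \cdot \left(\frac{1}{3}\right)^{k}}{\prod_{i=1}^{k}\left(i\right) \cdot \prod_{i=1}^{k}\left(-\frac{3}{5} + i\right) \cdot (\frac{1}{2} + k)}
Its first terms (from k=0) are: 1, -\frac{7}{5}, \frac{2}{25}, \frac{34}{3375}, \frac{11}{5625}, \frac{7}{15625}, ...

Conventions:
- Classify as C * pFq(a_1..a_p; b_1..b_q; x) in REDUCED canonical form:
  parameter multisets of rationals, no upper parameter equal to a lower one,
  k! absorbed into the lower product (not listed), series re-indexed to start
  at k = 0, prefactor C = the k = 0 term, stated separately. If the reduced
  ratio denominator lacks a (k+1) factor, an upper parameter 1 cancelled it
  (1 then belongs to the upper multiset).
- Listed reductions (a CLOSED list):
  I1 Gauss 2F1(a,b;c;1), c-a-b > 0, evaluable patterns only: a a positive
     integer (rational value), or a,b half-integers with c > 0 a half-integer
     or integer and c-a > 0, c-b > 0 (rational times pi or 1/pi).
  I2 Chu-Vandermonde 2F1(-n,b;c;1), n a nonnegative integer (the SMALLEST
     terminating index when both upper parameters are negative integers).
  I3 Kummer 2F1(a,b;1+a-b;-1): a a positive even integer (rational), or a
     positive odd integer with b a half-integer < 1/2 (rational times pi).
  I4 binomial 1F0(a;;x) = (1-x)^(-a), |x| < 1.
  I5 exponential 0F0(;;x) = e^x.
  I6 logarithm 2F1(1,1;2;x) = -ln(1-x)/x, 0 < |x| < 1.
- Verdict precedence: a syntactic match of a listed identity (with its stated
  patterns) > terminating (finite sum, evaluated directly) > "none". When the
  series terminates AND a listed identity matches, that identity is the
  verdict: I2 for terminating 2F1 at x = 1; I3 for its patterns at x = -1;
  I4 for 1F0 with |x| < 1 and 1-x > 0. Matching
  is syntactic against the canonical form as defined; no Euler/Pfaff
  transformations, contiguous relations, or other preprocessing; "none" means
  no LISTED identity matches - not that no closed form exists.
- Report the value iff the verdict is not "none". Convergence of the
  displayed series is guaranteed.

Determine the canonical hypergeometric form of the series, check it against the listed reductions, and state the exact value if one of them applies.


Canonical form: C = 1 times 2F1 with upper {-\frac{6}{5}, \frac{7}{5}}, lower {\frac{2}{5}}, x = \frac{1}{3}. Verdict: none (x = \frac{1}{3}): each listed identity misses the multisets {-\frac{6}{5}, \frac{7}{5}} ; {\frac{2}{5}}.

Key step: t_0 = 1 here, and the lower running product (C = 1) is a rising factorial.
Adjacent-term ratio: r(k) = \frac{1}{3} * (k-\frac{6}{5}) (k+\frac{7}{5}) / [(k+\frac{2}{5}) (k+1)] - poly over poly, x = \frac{1}{3} from leading terms; C = 1 at k = 0.


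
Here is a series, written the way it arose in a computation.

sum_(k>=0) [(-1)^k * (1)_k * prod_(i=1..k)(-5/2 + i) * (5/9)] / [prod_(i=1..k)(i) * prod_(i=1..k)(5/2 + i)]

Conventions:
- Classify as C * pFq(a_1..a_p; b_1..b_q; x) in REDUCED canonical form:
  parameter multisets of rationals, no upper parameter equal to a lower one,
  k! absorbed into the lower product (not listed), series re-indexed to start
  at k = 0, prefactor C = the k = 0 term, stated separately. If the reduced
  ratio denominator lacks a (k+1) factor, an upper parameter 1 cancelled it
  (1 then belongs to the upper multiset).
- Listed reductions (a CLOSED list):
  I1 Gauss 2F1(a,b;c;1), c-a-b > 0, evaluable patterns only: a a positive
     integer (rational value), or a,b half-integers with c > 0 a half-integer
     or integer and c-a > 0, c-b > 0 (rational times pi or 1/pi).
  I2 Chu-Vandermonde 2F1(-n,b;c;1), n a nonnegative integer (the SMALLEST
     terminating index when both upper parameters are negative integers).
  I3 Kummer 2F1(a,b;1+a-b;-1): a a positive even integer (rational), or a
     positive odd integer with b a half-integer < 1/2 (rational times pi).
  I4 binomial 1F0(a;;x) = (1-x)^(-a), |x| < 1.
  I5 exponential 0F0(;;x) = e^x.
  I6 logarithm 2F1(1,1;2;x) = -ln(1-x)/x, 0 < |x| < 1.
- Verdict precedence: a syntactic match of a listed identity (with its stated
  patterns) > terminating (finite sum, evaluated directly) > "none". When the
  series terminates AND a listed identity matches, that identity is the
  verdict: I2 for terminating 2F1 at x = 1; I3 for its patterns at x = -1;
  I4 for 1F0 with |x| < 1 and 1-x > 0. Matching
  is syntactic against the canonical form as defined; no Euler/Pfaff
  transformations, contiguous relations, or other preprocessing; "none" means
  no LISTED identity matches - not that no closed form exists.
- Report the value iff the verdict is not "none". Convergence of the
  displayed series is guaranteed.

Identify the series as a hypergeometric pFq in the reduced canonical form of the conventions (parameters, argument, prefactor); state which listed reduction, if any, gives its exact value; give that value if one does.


This is 5/9 * 2F1(-3/2, 1; 7/2; -1) in reduced canonical form. Verdict (x = -1): Kummer (I3) applies (x = -1; c = 7/2 equals 1+a-b for upper {-3/2, 1}: listed pattern). Its exact value is (25/96) * pi.

Key observation: from the first term 5/9: the running product (C = 5/9, x = -1) telescopes to a rising factorial.
Term ratio: r(k) = (-1) * (k-3/2) (k+1) / [(k+7/2) (k+1)] - rational in k. x = (-1); t_0 = 5/9; negate the roots.


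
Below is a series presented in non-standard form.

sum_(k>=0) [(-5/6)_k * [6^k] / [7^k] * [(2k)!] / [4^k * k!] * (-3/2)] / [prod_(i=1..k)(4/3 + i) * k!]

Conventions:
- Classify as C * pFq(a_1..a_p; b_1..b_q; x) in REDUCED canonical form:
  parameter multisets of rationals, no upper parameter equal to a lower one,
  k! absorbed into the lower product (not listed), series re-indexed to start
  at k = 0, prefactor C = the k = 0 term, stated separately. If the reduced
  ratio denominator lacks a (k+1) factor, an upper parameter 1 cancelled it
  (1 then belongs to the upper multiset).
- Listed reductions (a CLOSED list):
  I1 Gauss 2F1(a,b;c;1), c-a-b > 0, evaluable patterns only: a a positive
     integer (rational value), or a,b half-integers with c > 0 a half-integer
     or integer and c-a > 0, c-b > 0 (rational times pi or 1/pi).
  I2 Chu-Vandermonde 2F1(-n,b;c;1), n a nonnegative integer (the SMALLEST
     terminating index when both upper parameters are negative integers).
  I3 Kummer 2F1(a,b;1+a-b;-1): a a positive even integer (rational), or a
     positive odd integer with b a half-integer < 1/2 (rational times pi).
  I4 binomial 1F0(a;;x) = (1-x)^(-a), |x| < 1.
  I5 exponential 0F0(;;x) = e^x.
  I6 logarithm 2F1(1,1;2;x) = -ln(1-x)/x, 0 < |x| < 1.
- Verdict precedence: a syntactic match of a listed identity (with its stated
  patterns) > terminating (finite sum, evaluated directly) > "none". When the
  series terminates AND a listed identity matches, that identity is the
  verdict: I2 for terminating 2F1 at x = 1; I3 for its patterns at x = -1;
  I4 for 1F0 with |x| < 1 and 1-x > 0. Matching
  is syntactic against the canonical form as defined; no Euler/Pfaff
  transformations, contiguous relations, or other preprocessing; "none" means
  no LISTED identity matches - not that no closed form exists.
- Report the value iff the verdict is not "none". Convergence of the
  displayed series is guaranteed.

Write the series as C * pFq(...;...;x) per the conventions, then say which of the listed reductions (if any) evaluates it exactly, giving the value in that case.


First insight: t_0 = -3/2 here, and the lower running product (prefactor -3/2) is a rising factorial.
Consecutive-term ratio: r(k) = (6/7) * (k-5/6) (k+1/2) / [(k+7/3) (k+1)] - rational; roots negated = parameters, x = (6/7), C = -3/2.

At argument 6/7: a 2F1 with upper {-5/6, 1/2}, lower {7/3}, scaled by C = -3/2. Verdict: none. A 2F1 with upper {-5/6, 1/2} fits none of I1-I6 at x = 6/7; the sum runs forever.


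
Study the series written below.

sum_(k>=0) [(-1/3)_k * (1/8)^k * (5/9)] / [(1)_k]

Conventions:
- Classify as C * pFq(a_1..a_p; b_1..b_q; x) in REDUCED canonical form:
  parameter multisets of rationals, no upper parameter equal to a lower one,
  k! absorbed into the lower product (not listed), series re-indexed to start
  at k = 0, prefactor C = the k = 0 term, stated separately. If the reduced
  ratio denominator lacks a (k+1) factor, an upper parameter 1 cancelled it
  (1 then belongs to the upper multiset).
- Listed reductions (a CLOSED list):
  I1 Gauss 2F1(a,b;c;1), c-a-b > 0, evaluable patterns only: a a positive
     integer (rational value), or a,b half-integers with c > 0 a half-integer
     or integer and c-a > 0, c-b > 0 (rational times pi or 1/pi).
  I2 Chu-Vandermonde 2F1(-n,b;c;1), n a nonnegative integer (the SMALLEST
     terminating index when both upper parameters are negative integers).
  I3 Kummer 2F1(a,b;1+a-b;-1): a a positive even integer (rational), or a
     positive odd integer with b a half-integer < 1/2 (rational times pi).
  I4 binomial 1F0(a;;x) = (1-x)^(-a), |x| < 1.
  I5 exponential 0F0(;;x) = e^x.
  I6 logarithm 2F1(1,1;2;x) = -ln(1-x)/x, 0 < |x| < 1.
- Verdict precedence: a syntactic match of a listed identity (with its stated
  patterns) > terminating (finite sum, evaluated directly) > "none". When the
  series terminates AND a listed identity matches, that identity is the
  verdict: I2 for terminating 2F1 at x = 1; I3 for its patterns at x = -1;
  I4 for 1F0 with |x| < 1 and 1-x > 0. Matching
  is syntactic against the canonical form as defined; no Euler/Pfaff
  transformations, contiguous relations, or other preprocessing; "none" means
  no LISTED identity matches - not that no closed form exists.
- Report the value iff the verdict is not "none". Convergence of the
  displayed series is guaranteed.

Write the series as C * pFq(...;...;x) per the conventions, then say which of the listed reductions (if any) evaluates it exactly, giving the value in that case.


At argument 1/8: a 1F0 with upper {-1/3}, lower {-}, scaled by C = 5/9. Verdict at x = 1/8: the I4 binomial reduction matches (the 1F0 binomial series: exponent 1/3, x = 1/8). Hence: (5/9) * (7/8)^(1/3).

Key step: with t_0 = 5/9, (1)_k (C = 5/9, x = 1/8) is k! itself.
Consecutive-term ratio: r(k) = (1/8) * (k-1/3) / [(k+1)] - rational in k. x = (1/8); t_0 = 5/9; negate the roots.


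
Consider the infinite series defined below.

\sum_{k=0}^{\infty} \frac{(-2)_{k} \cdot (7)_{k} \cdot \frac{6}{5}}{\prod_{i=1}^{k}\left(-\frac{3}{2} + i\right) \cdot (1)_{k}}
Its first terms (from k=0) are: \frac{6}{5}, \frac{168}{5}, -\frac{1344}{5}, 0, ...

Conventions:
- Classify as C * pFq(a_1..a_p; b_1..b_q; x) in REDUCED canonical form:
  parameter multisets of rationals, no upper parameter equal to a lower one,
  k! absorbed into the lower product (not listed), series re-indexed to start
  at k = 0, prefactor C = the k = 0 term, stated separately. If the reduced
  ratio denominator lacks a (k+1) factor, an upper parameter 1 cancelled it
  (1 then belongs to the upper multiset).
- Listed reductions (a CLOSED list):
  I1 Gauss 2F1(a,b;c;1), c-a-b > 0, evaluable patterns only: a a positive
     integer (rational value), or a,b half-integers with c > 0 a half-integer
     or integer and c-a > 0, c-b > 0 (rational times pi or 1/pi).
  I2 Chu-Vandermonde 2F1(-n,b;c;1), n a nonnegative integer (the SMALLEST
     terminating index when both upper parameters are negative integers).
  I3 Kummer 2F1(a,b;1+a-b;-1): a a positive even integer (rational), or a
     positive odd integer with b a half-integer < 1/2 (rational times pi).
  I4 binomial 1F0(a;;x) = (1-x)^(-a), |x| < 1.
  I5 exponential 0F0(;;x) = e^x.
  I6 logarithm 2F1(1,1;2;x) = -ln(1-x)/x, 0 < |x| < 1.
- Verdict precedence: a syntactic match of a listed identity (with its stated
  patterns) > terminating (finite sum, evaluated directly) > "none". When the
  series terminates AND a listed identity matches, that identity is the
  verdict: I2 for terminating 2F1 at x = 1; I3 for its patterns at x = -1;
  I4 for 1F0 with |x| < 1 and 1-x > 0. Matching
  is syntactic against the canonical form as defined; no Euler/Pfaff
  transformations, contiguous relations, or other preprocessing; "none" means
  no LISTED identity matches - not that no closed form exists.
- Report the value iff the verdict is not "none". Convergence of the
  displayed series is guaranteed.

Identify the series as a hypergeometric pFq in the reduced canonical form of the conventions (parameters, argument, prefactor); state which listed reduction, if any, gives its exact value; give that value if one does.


At argument 1: a 2F1 with upper {-2, 7}, lower {-\frac{1}{2}}, scaled by C = \frac{6}{5}. Verdict: Chu-Vandermonde (I2) matches (terminating 2F1 at x = 1 with n = 2, b = 7, c = -\frac{1}{2}). Hence: -234.

The tell: x = 1 and (1)_k (C = 6/5) is k! itself.
Adjacent-term ratio: r(k) = 1 * (k-2) (k+7) / [(k-\frac{1}{2}) (k+1)] - rational in k. x = 1; t_0 = \frac{6}{5}; negate the roots.


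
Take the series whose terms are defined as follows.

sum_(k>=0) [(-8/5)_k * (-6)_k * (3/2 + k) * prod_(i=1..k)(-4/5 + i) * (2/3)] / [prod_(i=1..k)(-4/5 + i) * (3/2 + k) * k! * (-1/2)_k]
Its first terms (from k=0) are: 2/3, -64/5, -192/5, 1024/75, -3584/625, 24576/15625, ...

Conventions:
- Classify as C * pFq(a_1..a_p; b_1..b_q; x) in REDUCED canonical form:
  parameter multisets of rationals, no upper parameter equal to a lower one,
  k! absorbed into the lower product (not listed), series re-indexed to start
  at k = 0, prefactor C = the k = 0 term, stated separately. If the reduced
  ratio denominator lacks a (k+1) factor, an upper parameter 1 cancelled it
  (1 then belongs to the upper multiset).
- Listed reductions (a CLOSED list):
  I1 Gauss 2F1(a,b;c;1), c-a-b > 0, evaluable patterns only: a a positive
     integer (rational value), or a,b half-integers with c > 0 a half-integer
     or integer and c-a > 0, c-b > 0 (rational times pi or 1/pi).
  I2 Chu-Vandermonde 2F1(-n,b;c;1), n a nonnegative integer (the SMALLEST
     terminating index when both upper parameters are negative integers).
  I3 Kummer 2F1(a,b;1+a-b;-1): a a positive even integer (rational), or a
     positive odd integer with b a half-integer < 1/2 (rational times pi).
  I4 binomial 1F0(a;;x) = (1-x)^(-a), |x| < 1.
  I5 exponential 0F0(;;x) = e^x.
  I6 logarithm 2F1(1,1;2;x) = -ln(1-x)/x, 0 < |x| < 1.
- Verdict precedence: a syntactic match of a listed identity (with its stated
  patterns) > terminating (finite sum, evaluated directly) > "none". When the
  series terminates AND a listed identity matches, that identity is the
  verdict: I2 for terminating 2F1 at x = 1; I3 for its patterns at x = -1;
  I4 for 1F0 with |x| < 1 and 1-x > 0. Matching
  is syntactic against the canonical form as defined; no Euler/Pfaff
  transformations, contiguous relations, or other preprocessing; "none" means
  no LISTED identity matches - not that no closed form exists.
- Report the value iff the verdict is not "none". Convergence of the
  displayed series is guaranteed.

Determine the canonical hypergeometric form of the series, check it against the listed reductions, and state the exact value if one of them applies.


Structural cue: with t_0 = 2/3, the factor k + 3/2 cancels (top and bottom), leaving C = 2/3.
Term ratio: r(k) = 1 * (k-6) (k-8/5) / [(k-1/2) (k+1)] - rational in k, leading ratio 1; with t_0 = 2/3, classification follows.

The series (x = 1) is 2F1: upper {-6, -8/5}, lower {-1/2}, prefactor 2/3. Verdict: this is Chu-Vandermonde (I2) (terminating 2F1 at x = 1 with n = 6, b = -8/5, c = -1/2). Exact value: -28996594/703125.


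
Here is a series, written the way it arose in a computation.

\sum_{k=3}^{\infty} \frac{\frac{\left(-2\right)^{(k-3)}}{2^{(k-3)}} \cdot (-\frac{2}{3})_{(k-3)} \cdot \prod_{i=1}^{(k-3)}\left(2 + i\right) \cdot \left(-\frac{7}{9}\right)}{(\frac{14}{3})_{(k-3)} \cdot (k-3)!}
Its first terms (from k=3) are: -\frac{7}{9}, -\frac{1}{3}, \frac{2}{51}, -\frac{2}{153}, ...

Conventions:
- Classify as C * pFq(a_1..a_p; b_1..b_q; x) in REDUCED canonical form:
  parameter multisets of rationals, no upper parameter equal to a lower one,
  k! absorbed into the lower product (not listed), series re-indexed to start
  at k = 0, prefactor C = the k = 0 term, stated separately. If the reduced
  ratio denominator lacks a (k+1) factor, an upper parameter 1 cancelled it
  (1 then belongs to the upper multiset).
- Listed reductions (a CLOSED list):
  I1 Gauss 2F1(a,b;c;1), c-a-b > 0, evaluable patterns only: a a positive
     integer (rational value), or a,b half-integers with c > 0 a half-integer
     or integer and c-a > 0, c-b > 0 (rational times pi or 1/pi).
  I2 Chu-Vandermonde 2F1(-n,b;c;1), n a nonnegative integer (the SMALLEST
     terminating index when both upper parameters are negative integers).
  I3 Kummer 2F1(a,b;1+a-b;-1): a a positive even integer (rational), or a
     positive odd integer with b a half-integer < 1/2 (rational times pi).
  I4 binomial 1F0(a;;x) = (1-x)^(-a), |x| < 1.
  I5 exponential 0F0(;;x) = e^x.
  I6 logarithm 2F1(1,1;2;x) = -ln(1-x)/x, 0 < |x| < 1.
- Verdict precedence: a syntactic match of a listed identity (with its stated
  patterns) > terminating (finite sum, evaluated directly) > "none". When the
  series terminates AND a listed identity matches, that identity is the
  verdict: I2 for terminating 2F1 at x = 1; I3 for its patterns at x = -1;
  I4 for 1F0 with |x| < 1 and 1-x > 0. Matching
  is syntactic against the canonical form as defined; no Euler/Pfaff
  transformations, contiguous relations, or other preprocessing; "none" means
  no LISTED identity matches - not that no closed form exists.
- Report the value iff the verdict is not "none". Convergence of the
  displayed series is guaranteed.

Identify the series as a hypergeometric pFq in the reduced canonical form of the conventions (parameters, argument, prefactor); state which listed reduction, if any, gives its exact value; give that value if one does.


The series (x = -1) is 2F1: upper {-\frac{2}{3}, 3}, lower {\frac{14}{3}}, prefactor -\frac{7}{9}. Verdict: no listed reduction: x = -1 and upper {-\frac{2}{3}, 3} fail every I1-I6 pattern.

First insight: x = -1 and the running product (prefactor -7/9) telescopes to a rising factorial.
Consecutive-term ratio: r(k) = -1 * (k-\frac{2}{3}) (k+3) / [(k+\frac{14}{3}) (k+1)] - rational; roots negated = parameters, x = -1, C = -\frac{7}{9}.


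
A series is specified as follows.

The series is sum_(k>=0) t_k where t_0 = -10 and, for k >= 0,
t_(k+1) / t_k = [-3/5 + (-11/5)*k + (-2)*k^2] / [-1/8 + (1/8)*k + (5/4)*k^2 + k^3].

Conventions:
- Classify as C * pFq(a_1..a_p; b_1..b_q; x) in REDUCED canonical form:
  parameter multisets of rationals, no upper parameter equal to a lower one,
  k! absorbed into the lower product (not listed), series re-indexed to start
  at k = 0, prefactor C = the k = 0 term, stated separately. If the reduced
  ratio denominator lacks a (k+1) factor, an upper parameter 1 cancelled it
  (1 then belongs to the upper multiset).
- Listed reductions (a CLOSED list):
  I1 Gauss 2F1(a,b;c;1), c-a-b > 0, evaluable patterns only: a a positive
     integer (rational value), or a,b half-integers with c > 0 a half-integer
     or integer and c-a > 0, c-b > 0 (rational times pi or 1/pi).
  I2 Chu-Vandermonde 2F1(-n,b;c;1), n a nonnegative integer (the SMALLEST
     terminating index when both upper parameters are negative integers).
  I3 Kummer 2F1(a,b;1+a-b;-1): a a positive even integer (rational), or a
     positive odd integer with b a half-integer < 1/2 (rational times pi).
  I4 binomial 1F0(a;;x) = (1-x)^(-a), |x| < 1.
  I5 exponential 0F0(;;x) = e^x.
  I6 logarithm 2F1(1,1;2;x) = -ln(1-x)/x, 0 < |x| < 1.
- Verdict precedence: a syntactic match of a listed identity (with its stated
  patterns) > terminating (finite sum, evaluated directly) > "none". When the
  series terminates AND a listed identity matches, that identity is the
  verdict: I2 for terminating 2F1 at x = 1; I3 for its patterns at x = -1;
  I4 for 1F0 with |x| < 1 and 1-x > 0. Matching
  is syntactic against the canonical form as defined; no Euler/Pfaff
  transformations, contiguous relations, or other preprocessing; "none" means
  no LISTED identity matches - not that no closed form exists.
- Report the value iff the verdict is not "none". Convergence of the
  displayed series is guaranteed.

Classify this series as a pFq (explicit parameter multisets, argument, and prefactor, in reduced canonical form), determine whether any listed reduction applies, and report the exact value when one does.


At argument -2: a 1F1 with upper {3/5}, lower {-1/4}, scaled by C = -10. Verdict: none (x = -2): each listed identity misses the multisets {3/5} ; {-1/4}.

Key step: x = (-2) and the ratio is unreduced: k + 1/2 divides both sides (C = -10, x = -2).
Term ratio: r(k) = (-2) * (k+3/5) / [(k-1/4) (k+1)] - rational; roots negated = parameters, x = (-2), C = -10.


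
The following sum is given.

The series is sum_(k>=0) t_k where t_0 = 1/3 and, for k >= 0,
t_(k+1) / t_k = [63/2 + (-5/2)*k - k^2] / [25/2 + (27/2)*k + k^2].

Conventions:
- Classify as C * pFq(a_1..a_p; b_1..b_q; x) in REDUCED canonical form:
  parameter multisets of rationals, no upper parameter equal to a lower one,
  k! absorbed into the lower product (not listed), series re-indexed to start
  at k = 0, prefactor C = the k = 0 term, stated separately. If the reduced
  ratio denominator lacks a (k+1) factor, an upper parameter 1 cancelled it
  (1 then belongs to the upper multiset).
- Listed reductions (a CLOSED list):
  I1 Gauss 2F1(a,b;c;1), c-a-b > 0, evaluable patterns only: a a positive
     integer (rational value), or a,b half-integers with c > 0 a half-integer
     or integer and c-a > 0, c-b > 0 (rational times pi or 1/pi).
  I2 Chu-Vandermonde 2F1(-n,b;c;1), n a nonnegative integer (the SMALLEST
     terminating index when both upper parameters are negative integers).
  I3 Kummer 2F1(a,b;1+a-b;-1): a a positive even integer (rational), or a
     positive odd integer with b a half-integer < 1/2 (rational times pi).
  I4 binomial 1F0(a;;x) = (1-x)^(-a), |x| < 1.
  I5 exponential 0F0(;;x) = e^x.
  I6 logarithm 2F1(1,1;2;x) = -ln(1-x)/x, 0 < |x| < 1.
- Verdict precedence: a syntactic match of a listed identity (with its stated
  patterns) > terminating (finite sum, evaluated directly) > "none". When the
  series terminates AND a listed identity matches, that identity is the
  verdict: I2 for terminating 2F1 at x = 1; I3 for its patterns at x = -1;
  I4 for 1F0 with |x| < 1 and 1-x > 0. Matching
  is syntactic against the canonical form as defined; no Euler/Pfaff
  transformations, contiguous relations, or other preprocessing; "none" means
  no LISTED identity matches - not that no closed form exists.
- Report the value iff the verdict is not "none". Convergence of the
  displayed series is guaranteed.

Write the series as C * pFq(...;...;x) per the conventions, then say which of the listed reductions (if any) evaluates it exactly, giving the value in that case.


Prefactor 1/3, argument -1: 2F1 with upper {-9/2, 7} over lower {25/2}. Verdict: Kummer's theorem (I3) matches (x = -1; c = 25/2 equals 1+a-b for upper {-9/2, 7}: listed pattern). Its exact value is (111546435/134217728) * pi.

The tell: t_0 = 1/3 here, and the expanded ratio factors over Q; prefactor 1/3, roots give parameters.
Step ratio: r(k) = (-1) * (k-9/2) (k+7) / [(k+25/2) (k+1)] ; factor over Q: parameters, x = (-1), and C = 1/3.


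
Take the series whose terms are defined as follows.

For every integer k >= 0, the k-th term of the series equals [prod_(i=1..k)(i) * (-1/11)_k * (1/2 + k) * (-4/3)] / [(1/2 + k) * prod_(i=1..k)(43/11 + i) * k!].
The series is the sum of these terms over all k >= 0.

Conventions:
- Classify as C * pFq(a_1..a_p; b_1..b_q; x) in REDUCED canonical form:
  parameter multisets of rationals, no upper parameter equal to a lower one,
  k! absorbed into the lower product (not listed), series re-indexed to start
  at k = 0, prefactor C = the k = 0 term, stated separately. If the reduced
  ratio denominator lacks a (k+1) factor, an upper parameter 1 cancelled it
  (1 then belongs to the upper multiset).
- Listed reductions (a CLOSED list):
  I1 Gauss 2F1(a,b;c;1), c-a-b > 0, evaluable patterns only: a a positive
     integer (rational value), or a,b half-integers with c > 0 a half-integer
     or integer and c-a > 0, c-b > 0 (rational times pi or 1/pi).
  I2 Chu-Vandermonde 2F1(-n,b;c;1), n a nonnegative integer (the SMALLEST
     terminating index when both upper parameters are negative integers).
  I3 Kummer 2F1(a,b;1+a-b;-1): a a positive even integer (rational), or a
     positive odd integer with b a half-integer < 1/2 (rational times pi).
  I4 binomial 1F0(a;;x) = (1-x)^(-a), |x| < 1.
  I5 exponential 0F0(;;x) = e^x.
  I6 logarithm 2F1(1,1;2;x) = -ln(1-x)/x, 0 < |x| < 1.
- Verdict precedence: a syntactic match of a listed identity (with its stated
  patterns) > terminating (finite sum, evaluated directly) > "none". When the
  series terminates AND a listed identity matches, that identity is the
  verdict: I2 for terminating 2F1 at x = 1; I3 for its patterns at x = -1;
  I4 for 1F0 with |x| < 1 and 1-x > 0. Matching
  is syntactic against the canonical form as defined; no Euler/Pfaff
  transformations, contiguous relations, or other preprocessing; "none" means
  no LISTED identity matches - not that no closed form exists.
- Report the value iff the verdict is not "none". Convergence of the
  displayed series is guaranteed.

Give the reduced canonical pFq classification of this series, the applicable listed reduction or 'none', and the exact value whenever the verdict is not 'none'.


This is -4/3 * 2F1(-1/11, 1; 54/11; 1) in reduced canonical form. Verdict: the Gauss summation I1 applies (x = 1: the Gamma ratio telescopes since c-a-b = 4 > 0 and a = 1 in Z>0). Sum: -43/33.

Structural cue: with t_0 = -4/3, the running product (C = -4/3, x = 1) telescopes to a rising factorial.
Step ratio: r(k) = 1 * (k-1/11) (k+1) / [(k+54/11) (k+1)] - rational in k. x = 1; t_0 = -4/3; negate the roots.


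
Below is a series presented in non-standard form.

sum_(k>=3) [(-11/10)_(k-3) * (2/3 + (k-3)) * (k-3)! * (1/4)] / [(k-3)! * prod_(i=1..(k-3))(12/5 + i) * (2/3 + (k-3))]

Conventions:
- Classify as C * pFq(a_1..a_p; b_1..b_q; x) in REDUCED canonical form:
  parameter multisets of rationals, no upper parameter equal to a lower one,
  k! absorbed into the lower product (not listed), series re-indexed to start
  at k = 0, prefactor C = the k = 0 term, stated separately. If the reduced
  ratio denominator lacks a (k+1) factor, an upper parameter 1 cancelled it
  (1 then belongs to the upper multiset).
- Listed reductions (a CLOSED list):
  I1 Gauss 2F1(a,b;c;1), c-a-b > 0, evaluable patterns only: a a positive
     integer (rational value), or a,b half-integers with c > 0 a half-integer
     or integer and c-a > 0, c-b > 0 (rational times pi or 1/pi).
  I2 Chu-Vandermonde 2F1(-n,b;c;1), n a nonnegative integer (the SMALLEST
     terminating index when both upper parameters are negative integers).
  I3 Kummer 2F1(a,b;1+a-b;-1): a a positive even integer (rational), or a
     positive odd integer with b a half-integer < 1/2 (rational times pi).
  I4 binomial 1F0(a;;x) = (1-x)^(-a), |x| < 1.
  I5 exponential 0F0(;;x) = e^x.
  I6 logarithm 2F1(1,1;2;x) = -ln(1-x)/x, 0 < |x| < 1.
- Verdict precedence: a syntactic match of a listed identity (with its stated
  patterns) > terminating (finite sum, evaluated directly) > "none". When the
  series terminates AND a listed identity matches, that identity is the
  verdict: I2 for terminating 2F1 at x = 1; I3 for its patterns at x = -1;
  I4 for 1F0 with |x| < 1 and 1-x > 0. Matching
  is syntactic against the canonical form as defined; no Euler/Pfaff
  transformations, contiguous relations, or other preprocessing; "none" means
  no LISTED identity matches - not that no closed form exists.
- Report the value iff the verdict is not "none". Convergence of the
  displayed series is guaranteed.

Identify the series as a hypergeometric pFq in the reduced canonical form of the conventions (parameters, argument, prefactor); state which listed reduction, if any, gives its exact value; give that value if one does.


Key observation: x = 1 and the factorial ratio (C = 1/4) (k+a-1)!/(a-1)! is a rising factorial (a)_k.
Adjacent-term ratio: r(k) = 1 * (k-11/10) (k+1) / [(k+17/5) (k+1)] - rational in k, leading ratio 1; with t_0 = 1/4, classification follows.

The series (x = 1) is 2F1: upper {-11/10, 1}, lower {17/5}, prefactor 1/4. Verdict: this is the Gauss summation I1 (x = 1: the Gamma ratio telescopes since c-a-b = 7/2 > 0 and a = 1 in Z>0). Sum: 6/35.


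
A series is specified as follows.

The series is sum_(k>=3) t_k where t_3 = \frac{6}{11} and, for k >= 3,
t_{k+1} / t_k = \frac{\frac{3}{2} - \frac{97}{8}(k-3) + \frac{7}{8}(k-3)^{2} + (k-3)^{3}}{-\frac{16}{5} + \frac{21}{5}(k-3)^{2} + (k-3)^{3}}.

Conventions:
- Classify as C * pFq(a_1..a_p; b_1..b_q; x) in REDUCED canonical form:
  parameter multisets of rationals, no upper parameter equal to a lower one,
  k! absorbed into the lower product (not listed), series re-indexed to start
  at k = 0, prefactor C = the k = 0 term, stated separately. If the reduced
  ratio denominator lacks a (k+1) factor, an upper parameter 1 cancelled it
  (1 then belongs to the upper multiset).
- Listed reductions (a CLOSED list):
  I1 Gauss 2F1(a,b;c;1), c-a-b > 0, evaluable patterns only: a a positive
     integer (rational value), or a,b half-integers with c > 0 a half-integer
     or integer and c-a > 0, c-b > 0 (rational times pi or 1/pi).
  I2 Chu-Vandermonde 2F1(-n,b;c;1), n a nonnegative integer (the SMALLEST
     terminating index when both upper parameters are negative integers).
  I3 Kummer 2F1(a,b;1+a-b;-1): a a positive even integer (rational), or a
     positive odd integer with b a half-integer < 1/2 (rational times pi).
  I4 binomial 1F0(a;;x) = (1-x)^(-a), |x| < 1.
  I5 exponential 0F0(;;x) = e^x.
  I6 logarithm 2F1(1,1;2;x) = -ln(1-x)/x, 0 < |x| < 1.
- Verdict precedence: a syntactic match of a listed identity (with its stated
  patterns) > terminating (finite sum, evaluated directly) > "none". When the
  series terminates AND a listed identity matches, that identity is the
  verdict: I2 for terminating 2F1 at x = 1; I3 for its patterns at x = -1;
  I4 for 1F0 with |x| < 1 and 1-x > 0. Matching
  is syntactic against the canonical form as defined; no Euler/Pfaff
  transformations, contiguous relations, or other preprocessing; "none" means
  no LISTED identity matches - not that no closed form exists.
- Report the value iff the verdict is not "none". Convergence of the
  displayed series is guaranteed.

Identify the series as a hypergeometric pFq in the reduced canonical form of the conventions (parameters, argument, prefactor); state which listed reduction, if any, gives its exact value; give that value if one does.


The tell: t_0 = \frac{6}{11} here, and the expanded ratio factors over Q; prefactor 6/11, roots give parameters.
Ratio: r(k) = 1 * (k-3) (k-\frac{1}{8}) / [(k-\frac{4}{5}) (k+1)] - rational; roots negated = parameters, x = 1, C = \frac{6}{11}.

Reduced: x = 1, 2F1, upper = {-3, -\frac{1}{8}}, lower = {-\frac{4}{5}}, C = \frac{6}{11}. Verdict: Vandermonde's identity (I2) applies (terminating 2F1 at x = 1 with n = 3, b = -1/8, c = -\frac{4}{5}). Hence: \frac{18603}{22528}.


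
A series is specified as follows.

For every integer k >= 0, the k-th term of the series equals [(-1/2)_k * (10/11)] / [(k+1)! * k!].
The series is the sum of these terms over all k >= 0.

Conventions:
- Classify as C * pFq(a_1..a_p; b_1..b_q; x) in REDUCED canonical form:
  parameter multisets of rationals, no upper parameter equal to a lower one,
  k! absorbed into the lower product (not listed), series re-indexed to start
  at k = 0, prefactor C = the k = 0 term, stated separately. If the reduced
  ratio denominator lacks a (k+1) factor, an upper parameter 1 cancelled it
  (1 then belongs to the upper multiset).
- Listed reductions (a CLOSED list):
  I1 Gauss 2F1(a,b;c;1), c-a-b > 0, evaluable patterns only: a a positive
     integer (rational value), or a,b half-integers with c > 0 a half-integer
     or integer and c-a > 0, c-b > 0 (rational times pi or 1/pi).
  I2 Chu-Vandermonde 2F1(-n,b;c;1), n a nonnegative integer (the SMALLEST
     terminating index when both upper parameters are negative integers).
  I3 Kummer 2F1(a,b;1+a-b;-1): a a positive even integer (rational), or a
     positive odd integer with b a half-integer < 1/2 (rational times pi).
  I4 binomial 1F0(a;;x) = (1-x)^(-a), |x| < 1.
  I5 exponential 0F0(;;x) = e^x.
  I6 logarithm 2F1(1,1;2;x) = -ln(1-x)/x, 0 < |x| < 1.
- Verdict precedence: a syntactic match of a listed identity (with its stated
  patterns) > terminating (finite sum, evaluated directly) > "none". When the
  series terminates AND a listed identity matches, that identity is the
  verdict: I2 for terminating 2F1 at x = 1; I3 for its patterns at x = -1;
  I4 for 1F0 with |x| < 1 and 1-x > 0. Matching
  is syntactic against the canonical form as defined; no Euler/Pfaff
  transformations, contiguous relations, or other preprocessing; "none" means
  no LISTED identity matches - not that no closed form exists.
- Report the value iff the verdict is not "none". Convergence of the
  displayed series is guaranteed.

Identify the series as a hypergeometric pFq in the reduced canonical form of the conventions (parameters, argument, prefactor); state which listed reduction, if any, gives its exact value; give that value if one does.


Canonical form: C = 10/11 times 1F1 with upper {-1/2}, lower {2}, x = 1. Verdict: no listed reduction: x = 1 and upper {-1/2} fail every I1-I6 pattern.

First insight: x = 1 and the denominator's factorial ratio (C = 10/11, x = 1) is a lower Pochhammer.
Step ratio: r(k) = 1 * (k-1/2) / [(k+2) (k+1)] - rational; roots negated = parameters, x = 1, C = 10/11.


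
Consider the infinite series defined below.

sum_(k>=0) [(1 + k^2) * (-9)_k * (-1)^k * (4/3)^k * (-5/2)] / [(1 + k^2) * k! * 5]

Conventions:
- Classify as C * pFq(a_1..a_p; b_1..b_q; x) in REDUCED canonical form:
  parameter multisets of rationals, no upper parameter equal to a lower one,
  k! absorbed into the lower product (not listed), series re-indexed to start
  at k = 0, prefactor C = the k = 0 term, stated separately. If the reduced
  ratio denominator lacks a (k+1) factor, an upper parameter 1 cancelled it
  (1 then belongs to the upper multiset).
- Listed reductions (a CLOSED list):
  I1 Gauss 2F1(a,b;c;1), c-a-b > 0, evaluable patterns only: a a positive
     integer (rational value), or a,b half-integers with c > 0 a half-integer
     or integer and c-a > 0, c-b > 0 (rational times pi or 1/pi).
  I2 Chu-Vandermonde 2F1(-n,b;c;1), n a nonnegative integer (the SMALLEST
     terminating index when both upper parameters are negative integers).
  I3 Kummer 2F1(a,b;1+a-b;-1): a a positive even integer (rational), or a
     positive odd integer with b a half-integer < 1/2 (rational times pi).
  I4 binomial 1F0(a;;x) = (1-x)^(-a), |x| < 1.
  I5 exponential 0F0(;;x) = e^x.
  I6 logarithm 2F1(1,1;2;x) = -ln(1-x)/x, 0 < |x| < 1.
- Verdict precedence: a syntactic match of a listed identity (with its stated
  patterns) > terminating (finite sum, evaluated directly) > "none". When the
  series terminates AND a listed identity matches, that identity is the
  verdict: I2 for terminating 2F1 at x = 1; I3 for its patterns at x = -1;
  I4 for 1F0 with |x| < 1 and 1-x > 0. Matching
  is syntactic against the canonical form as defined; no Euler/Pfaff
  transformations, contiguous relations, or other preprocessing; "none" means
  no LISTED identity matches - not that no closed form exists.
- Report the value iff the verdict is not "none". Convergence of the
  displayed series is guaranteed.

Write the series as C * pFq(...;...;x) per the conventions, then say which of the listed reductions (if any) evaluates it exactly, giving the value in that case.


Prefactor -1/2, argument -4/3: 1F0 with upper {-9} over lower {-}. Verdict: terminating (-9 upstairs). 10 nonzero terms in all; added directly. Exact value: -40353607/39366.

The tell: from the first term -1/2: the (-1)^k factor (C = -1/2) folds into the argument's sign.
Step ratio: r(k) = (-4/3) * (k-9) / [(k+1)] - poly over poly, x = (-4/3) from leading terms; C = -1/2 at k = 0.


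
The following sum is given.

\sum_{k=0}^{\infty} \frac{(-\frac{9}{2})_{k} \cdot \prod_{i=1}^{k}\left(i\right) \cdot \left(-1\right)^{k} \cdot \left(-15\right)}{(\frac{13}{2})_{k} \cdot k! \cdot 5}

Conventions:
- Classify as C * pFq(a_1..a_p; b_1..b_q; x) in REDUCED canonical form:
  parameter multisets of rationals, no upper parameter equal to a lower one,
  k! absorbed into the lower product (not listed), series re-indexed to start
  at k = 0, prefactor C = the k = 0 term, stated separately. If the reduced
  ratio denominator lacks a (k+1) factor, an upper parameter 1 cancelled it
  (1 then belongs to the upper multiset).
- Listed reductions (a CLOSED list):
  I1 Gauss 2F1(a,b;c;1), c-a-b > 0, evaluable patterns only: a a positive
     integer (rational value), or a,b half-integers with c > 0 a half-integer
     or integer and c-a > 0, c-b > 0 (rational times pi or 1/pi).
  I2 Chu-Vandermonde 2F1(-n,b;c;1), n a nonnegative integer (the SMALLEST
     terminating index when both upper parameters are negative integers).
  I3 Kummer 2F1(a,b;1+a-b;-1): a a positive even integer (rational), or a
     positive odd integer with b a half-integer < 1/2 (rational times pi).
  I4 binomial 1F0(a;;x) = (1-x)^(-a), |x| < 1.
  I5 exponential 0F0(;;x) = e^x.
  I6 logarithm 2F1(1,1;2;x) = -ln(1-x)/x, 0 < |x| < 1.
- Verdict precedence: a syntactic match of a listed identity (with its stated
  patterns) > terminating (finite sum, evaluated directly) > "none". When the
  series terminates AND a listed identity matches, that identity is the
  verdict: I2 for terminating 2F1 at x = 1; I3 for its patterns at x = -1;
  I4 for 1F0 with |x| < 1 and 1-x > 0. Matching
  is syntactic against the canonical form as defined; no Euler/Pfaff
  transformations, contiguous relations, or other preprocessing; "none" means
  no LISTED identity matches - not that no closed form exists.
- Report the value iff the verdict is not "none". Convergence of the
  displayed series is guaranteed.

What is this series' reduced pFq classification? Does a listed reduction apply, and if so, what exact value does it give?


Reduced: x = -1, 2F1, upper = {-\frac{9}{2}, 1}, lower = {\frac{13}{2}}, C = -3. Verdict: this is the Kummer evaluation I3 (x = -1; c = \frac{13}{2} equals 1+a-b for upper {-\frac{9}{2}, 1}: listed pattern). Its exact value is \left(-\frac{2079}{1024}\right) \cdot \pi.

Structural cue: t_0 = -3 here, and the constant factors (C = -3) combine into one prefactor.
Consecutive-term ratio: r(k) = -1 * (k-\frac{9}{2}) (k+1) / [(k+\frac{13}{2}) (k+1)] - poly over poly, x = -1 from leading terms; C = -3 at k = 0.
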